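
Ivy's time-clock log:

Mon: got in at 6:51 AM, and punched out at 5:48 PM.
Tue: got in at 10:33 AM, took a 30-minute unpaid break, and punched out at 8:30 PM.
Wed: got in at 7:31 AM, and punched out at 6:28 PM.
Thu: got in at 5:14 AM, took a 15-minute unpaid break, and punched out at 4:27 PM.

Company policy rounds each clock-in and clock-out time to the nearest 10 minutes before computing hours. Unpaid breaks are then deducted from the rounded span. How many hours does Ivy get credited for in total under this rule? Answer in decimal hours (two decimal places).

Mon: in 6:51 AM→6:50 AM, out 5:48 PM→5:50 PM; 11 h 0 min
Tue: in 10:33 AM→10:30 AM, out 8:30 PM→8:30 PM; 10 h 0 min − 30 min = 9 h 30 min
Wed: in 7:31 AM→7:30 AM, out 6:28 PM→6:30 PM; 11 h 0 min
Thu: in 5:14 AM→5:10 AM, out 4:27 PM→4:30 PM; 11 h 20 min − 15 min = 11 h 5 min
Total credited: 42 h 35 min.

42.58 hours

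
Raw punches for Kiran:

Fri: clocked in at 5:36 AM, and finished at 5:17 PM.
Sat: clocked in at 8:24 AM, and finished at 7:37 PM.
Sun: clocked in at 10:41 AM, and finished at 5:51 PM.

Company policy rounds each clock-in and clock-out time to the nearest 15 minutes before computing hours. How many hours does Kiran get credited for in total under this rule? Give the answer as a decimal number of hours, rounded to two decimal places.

29.75 hours

Fri: in 5:36 AM→5:30 AM, out 5:17 PM→5:15 PM; 11 h 45 min
Sat: in 8:24 AM→8:30 AM, out 7:37 PM→7:30 PM; 11 h 0 min
Sun: in 10:41 AM→10:45 AM, out 5:51 PM→5:45 PM; 7 h 0 min
Total credited: 29 h 45 min.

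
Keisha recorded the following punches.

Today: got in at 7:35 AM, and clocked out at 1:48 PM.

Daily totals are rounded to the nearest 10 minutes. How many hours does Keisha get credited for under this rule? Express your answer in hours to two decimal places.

6.17 hours

Today: 7:35 AM–1:48 PM = 6 h 13 min → rounds to 6 h 10 min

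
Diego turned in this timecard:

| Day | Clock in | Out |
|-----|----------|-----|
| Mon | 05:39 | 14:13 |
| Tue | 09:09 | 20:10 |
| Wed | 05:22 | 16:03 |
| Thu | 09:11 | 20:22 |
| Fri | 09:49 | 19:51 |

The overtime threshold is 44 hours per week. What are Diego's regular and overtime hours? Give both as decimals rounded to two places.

Regular 44.00 hours, overtime 7.48 hours

Mon: 05:39–14:13 = 8 h 34 min
Tue: 09:09–20:10 = 11 h 1 min
Wed: 05:22–16:03 = 10 h 41 min
Thu: 09:11–20:22 = 11 h 11 min
Fri: 09:49–19:51 = 10 h 2 min
Total worked: 51 h 29 min = 51.48 h.
Threshold 44 h → overtime 7 h 29 min, regular 44 h 0 min.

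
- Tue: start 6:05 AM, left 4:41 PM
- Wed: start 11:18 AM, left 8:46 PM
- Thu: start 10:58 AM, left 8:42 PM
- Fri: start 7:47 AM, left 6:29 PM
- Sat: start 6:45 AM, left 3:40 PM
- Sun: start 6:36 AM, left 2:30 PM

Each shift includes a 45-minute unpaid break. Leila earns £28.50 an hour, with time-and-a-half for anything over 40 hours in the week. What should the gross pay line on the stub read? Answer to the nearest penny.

Tue: 6:05 AM–4:41 PM = 10 h 36 min; less 45 min break → 9 h 51 min
Wed: 11:18 AM–8:46 PM = 9 h 28 min; less 45 min break → 8 h 43 min
Thu: 10:58 AM–8:42 PM = 9 h 44 min; less 45 min break → 8 h 59 min
Fri: 7:47 AM–6:29 PM = 10 h 42 min; less 45 min break → 9 h 57 min
Sat: 6:45 AM–3:40 PM = 8 h 55 min; less 45 min break → 8 h 10 min
Sun: 6:36 AM–2:30 PM = 7 h 54 min; less 45 min break → 7 h 9 min
Total worked: 52 h 49 min = 3169 min.
Regular 40 h 0 min = 2400 min at £28.50/h; overtime 12 h 49 min = 769 min at £42.75/h.
Pay = (2400 × £28.50 + 769 × £42.75) ÷ 60 = £1687.91.

£1687.91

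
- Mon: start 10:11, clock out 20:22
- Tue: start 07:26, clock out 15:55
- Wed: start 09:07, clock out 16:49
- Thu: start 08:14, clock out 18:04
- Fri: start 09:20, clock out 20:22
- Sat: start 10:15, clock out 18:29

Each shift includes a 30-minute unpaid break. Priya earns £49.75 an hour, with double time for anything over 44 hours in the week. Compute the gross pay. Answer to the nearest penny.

Mon: 10:11–20:22 = 10 h 11 min; less 30 min break → 9 h 41 min
Tue: 07:26–15:55 = 8 h 29 min; less 30 min break → 7 h 59 min
Wed: 09:07–16:49 = 7 h 42 min; less 30 min break → 7 h 12 min
Thu: 08:14–18:04 = 9 h 50 min; less 30 min break → 9 h 20 min
Fri: 09:20–20:22 = 11 h 2 min; less 30 min break → 10 h 32 min
Sat: 10:15–18:29 = 8 h 14 min; less 30 min break → 7 h 44 min
Total worked: 52 h 28 min = 3148 min.
Regular 44 h 0 min = 2640 min at £49.75/h; overtime 8 h 28 min = 508 min at £99.50/h.
Pay = (2640 × £49.75 + 508 × £99.50) ÷ 60 = £3031.43.

£3031.43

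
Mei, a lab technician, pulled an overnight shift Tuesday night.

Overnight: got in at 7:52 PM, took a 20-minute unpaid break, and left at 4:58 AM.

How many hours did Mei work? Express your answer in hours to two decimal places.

Overnight: 7:52 PM → midnight = 4 h 8 min; midnight → 4:58 AM = 4 h 58 min; span 9 h 6 min; less 20 min break → 8 h 46 min

8.77 hours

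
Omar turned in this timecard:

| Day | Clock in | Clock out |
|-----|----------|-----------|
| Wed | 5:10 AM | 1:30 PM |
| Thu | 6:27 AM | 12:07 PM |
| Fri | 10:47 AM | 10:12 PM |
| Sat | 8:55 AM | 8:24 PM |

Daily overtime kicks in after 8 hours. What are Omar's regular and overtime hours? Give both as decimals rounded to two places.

Wed: 5:10 AM–1:30 PM = 8 h 20 min
Thu: 6:27 AM–12:07 PM = 5 h 40 min
Fri: 10:47 AM–10:12 PM = 11 h 25 min
Sat: 8:55 AM–8:24 PM = 11 h 29 min
Wed reg 8 h 0 min / OT 0 h 20 min; Thu reg 5 h 40 min / OT 0 h 0 min; Fri reg 8 h 0 min / OT 3 h 25 min; Sat reg 8 h 0 min / OT 3 h 29 min.
Totals: regular 29 h 40 min, overtime 7 h 14 min.

Regular 29.67 hours, overtime 7.23 hours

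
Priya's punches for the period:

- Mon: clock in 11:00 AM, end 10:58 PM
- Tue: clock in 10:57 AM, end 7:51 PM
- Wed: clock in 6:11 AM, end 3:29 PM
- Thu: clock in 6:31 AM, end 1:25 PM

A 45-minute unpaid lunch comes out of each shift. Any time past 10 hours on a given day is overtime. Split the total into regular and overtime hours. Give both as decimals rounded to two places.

Regular 32.85 hours, overtime 1.22 hours

Mon: 11:00 AM–10:58 PM = 11 h 58 min; less 45 min break → 11 h 13 min
Tue: 10:57 AM–7:51 PM = 8 h 54 min; less 45 min break → 8 h 9 min
Wed: 6:11 AM–3:29 PM = 9 h 18 min; less 45 min break → 8 h 33 min
Thu: 6:31 AM–1:25 PM = 6 h 54 min; less 45 min break → 6 h 9 min
Mon reg 10 h 0 min / OT 1 h 13 min; Tue reg 8 h 9 min / OT 0 h 0 min; Wed reg 8 h 33 min / OT 0 h 0 min; Thu reg 6 h 9 min / OT 0 h 0 min.
Totals: regular 32 h 51 min, overtime 1 h 13 min.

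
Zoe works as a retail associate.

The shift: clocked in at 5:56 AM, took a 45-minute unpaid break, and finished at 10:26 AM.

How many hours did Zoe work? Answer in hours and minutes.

3 h 45 min

The shift: 5:56 AM–10:26 AM = 4 h 30 min; less 45 min break → 3 h 45 min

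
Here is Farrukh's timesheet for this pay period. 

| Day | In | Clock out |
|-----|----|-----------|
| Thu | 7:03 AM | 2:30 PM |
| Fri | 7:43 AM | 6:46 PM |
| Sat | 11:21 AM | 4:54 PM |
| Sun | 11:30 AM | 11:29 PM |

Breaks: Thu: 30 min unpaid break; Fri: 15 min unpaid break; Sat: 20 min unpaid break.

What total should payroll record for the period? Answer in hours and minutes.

Thu: 7:03 AM–2:30 PM = 7 h 27 min; less 30 min break → 6 h 57 min
Fri: 7:43 AM–6:46 PM = 11 h 3 min; less 15 min break → 10 h 48 min
Sat: 11:21 AM–4:54 PM = 5 h 33 min; less 20 min break → 5 h 13 min
Sun: 11:30 AM–11:29 PM = 11 h 59 min
Total: 6 h 57 min + 10 h 48 min + 5 h 13 min + 11 h 59 min = 34 h 57 min.

34 h 57 min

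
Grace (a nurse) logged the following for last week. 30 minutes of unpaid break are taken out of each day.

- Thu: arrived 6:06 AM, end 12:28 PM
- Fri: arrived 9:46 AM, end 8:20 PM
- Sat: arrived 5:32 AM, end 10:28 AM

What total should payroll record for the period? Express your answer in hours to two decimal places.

Thu: 6:06 AM–12:28 PM = 6 h 22 min; less 30 min break → 5 h 52 min
Fri: 9:46 AM–8:20 PM = 10 h 34 min; less 30 min break → 10 h 4 min
Sat: 5:32 AM–10:28 AM = 4 h 56 min; less 30 min break → 4 h 26 min
Total: 5 h 52 min + 10 h 4 min + 4 h 26 min = 20 h 22 min.

20.37 hours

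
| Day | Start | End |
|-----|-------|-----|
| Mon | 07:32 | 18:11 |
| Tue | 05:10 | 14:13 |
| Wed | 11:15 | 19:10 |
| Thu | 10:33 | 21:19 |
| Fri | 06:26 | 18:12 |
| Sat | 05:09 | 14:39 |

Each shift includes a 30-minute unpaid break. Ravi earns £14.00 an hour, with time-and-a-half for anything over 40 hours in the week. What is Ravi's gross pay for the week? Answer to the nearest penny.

£909.65

Mon: 07:32–18:11 = 10 h 39 min; less 30 min break → 10 h 9 min
Tue: 05:10–14:13 = 9 h 3 min; less 30 min break → 8 h 33 min
Wed: 11:15–19:10 = 7 h 55 min; less 30 min break → 7 h 25 min
Thu: 10:33–21:19 = 10 h 46 min; less 30 min break → 10 h 16 min
Fri: 06:26–18:12 = 11 h 46 min; less 30 min break → 11 h 16 min
Sat: 05:09–14:39 = 9 h 30 min; less 30 min break → 9 h 0 min
Total worked: 56 h 39 min = 3399 min.
Regular 40 h 0 min = 2400 min at £14.00/h; overtime 16 h 39 min = 999 min at £21.00/h.
Pay = (2400 × £14.00 + 999 × £21.00) ÷ 60 = £909.65.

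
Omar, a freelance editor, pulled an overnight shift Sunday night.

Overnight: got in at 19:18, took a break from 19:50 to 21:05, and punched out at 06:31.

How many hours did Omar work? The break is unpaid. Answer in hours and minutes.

Overnight: 19:18 → midnight = 4 h 42 min; midnight → 06:31 = 6 h 31 min; span 11 h 13 min; less 75 min break → 9 h 58 min

9 h 58 min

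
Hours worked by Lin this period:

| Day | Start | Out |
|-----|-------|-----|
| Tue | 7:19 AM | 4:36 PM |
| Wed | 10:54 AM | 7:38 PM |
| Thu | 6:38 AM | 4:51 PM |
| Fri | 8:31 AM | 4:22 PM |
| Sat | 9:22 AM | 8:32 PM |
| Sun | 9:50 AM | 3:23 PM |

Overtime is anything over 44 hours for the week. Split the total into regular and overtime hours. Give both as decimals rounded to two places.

Regular 44.00 hours, overtime 8.80 hours

Tue: 7:19 AM–4:36 PM = 9 h 17 min
Wed: 10:54 AM–7:38 PM = 8 h 44 min
Thu: 6:38 AM–4:51 PM = 10 h 13 min
Fri: 8:31 AM–4:22 PM = 7 h 51 min
Sat: 9:22 AM–8:32 PM = 11 h 10 min
Sun: 9:50 AM–3:23 PM = 5 h 33 min
Total worked: 52 h 48 min = 52.80 h.
Threshold 44 h → overtime 8 h 48 min, regular 44 h 0 min.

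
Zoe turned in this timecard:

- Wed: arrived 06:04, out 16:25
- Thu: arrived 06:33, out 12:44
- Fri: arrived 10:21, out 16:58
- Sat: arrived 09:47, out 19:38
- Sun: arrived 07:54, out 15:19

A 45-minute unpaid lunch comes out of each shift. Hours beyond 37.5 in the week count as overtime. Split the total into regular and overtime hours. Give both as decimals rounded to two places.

Wed: 06:04–16:25 = 10 h 21 min; less 45 min break → 9 h 36 min
Thu: 06:33–12:44 = 6 h 11 min; less 45 min break → 5 h 26 min
Fri: 10:21–16:58 = 6 h 37 min; less 45 min break → 5 h 52 min
Sat: 09:47–19:38 = 9 h 51 min; less 45 min break → 9 h 6 min
Sun: 07:54–15:19 = 7 h 25 min; less 45 min break → 6 h 40 min
Total worked: 36 h 40 min = 36.67 h.
Threshold 37.5 h → overtime 0 h 0 min, regular 36 h 40 min.

Regular 36.67 hours, overtime 0.00 hours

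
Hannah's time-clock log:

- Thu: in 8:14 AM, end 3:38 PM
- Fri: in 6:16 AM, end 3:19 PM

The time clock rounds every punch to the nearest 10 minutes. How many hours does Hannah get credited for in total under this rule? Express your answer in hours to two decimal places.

Thu: in 8:14 AM→8:10 AM, out 3:38 PM→3:40 PM; 7 h 30 min
Fri: in 6:16 AM→6:20 AM, out 3:19 PM→3:20 PM; 9 h 0 min
Total credited: 16 h 30 min.

16.50 hours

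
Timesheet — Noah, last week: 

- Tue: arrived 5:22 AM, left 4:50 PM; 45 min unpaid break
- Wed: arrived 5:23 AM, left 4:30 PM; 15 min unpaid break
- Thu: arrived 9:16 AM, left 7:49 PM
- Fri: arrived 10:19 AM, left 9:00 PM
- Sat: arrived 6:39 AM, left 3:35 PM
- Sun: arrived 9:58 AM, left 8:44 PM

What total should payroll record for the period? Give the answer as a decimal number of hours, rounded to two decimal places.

Tue: 5:22 AM–4:50 PM = 11 h 28 min; less 45 min break → 10 h 43 min
Wed: 5:23 AM–4:30 PM = 11 h 7 min; less 15 min break → 10 h 52 min
Thu: 9:16 AM–7:49 PM = 10 h 33 min
Fri: 10:19 AM–9:00 PM = 10 h 41 min
Sat: 6:39 AM–3:35 PM = 8 h 56 min
Sun: 9:58 AM–8:44 PM = 10 h 46 min
Total: 10 h 43 min + 10 h 52 min + 10 h 33 min + 10 h 41 min + 8 h 56 min + 10 h 46 min = 62 h 31 min.

62.52 hours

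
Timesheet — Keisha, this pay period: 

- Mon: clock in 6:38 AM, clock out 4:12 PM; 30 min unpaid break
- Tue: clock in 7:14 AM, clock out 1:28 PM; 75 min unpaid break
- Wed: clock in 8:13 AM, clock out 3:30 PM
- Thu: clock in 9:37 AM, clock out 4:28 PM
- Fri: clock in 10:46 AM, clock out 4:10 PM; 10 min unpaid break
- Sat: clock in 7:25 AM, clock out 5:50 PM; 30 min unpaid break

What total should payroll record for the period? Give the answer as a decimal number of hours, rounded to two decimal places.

43.33 hours

Mon: 6:38 AM–4:12 PM = 9 h 34 min; less 30 min break → 9 h 4 min
Tue: 7:14 AM–1:28 PM = 6 h 14 min; less 75 min break → 4 h 59 min
Wed: 8:13 AM–3:30 PM = 7 h 17 min
Thu: 9:37 AM–4:28 PM = 6 h 51 min
Fri: 10:46 AM–4:10 PM = 5 h 24 min; less 10 min break → 5 h 14 min
Sat: 7:25 AM–5:50 PM = 10 h 25 min; less 30 min break → 9 h 55 min
Total: 9 h 4 min + 4 h 59 min + 7 h 17 min + 6 h 51 min + 5 h 14 min + 9 h 55 min = 43 h 20 min.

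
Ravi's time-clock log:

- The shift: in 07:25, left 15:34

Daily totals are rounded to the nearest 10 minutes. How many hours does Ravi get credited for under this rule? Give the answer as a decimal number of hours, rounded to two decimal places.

The shift: 07:25–15:34 = 8 h 9 min → rounds to 8 h 10 min

8.17 hours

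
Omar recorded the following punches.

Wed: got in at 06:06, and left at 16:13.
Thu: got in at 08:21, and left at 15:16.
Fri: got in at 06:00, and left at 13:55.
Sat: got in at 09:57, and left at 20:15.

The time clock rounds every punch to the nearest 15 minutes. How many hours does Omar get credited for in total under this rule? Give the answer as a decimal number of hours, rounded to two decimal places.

Wed: in 06:06→06:00, out 16:13→16:15; 10 h 15 min
Thu: in 08:21→08:15, out 15:16→15:15; 7 h 0 min
Fri: in 06:00→06:00, out 13:55→14:00; 8 h 0 min
Sat: in 09:57→10:00, out 20:15→20:15; 10 h 15 min
Total credited: 35 h 30 min.

35.50 hours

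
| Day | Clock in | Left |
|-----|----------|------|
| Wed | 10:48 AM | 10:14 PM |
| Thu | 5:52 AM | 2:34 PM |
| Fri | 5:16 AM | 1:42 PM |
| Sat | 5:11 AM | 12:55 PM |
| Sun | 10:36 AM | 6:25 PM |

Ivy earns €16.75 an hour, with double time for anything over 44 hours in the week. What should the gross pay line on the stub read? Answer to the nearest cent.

€740.91

Wed: 10:48 AM–10:14 PM = 11 h 26 min
Thu: 5:52 AM–2:34 PM = 8 h 42 min
Fri: 5:16 AM–1:42 PM = 8 h 26 min
Sat: 5:11 AM–12:55 PM = 7 h 44 min
Sun: 10:36 AM–6:25 PM = 7 h 49 min
Total worked: 44 h 7 min = 2647 min.
Regular 44 h 0 min = 2640 min at €16.75/h; overtime 0 h 7 min = 7 min at €33.50/h.
Pay = (2640 × €16.75 + 7 × €33.50) ÷ 60 = €740.91.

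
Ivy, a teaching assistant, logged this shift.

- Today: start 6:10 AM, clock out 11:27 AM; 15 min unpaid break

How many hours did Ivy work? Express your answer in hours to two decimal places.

Today: 6:10 AM–11:27 AM = 5 h 17 min; less 15 min break → 5 h 2 min

5.03 hours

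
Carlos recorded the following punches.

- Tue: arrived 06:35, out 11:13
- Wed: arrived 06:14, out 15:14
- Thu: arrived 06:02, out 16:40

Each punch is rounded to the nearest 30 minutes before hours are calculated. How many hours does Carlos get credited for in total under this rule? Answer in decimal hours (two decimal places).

Tue: in 06:35→06:30, out 11:13→11:00; 4 h 30 min
Wed: in 06:14→06:00, out 15:14→15:00; 9 h 0 min
Thu: in 06:02→06:00, out 16:40→16:30; 10 h 30 min
Total credited: 24 h 0 min.

24.00 hours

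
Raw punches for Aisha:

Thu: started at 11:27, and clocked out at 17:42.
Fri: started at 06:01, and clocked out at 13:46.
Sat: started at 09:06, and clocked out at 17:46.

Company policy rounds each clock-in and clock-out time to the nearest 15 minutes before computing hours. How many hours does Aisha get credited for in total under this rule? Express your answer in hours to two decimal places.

Thu: in 11:27→11:30, out 17:42→17:45; 6 h 15 min
Fri: in 06:01→06:00, out 13:46→13:45; 7 h 45 min
Sat: in 09:06→09:00, out 17:46→17:45; 8 h 45 min
Total credited: 22 h 45 min.

22.75 hours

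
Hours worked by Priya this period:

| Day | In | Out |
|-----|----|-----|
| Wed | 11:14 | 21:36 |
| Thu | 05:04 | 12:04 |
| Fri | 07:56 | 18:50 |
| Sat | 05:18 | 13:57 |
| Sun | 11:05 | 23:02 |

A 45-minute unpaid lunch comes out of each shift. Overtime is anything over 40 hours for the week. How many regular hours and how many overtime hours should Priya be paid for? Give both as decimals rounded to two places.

Wed: 11:14–21:36 = 10 h 22 min; less 45 min break → 9 h 37 min
Thu: 05:04–12:04 = 7 h 0 min; less 45 min break → 6 h 15 min
Fri: 07:56–18:50 = 10 h 54 min; less 45 min break → 10 h 9 min
Sat: 05:18–13:57 = 8 h 39 min; less 45 min break → 7 h 54 min
Sun: 11:05–23:02 = 11 h 57 min; less 45 min break → 11 h 12 min
Total worked: 45 h 7 min = 45.12 h.
Threshold 40 h → overtime 5 h 7 min, regular 40 h 0 min.

Regular 40.00 hours, overtime 5.12 hours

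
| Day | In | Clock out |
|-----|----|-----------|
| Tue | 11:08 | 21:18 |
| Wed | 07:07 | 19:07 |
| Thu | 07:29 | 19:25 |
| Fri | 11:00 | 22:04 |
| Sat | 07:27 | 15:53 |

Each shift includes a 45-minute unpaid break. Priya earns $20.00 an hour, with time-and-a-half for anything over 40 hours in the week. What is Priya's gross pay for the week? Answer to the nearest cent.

Tue: 11:08–21:18 = 10 h 10 min; less 45 min break → 9 h 25 min
Wed: 07:07–19:07 = 12 h 0 min; less 45 min break → 11 h 15 min
Thu: 07:29–19:25 = 11 h 56 min; less 45 min break → 11 h 11 min
Fri: 11:00–22:04 = 11 h 4 min; less 45 min break → 10 h 19 min
Sat: 07:27–15:53 = 8 h 26 min; less 45 min break → 7 h 41 min
Total worked: 49 h 51 min = 2991 min.
Regular 40 h 0 min = 2400 min at $20.00/h; overtime 9 h 51 min = 591 min at $30.00/h.
Pay = (2400 × $20.00 + 591 × $30.00) ÷ 60 = $1095.50.

$1095.50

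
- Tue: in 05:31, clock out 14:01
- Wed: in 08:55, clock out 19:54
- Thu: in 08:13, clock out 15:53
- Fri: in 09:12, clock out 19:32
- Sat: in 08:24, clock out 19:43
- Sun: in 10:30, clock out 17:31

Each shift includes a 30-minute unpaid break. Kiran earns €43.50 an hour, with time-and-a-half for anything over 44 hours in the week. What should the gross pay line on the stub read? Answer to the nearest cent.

€2489.29

Tue: 05:31–14:01 = 8 h 30 min; less 30 min break → 8 h 0 min
Wed: 08:55–19:54 = 10 h 59 min; less 30 min break → 10 h 29 min
Thu: 08:13–15:53 = 7 h 40 min; less 30 min break → 7 h 10 min
Fri: 09:12–19:32 = 10 h 20 min; less 30 min break → 9 h 50 min
Sat: 08:24–19:43 = 11 h 19 min; less 30 min break → 10 h 49 min
Sun: 10:30–17:31 = 7 h 1 min; less 30 min break → 6 h 31 min
Total worked: 52 h 49 min = 3169 min.
Regular 44 h 0 min = 2640 min at €43.50/h; overtime 8 h 49 min = 529 min at €65.25/h.
Pay = (2640 × €43.50 + 529 × €65.25) ÷ 60 = €2489.29.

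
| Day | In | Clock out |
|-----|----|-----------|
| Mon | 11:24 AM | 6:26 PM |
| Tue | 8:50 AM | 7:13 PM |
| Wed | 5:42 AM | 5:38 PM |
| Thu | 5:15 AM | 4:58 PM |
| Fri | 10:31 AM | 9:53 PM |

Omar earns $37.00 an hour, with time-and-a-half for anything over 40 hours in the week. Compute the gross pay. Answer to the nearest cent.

Mon: 11:24 AM–6:26 PM = 7 h 2 min
Tue: 8:50 AM–7:13 PM = 10 h 23 min
Wed: 5:42 AM–5:38 PM = 11 h 56 min
Thu: 5:15 AM–4:58 PM = 11 h 43 min
Fri: 10:31 AM–9:53 PM = 11 h 22 min
Total worked: 52 h 26 min = 3146 min.
Regular 40 h 0 min = 2400 min at $37.00/h; overtime 12 h 26 min = 746 min at $55.50/h.
Pay = (2400 × $37.00 + 746 × $55.50) ÷ 60 = $2170.05.

$2170.05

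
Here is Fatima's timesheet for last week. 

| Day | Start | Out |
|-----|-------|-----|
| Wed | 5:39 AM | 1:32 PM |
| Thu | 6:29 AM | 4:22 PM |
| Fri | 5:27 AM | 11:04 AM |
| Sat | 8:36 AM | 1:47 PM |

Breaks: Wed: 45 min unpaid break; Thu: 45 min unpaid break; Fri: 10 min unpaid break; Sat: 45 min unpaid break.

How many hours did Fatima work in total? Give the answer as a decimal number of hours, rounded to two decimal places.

26.15 hours

Wed: 5:39 AM–1:32 PM = 7 h 53 min; less 45 min break → 7 h 8 min
Thu: 6:29 AM–4:22 PM = 9 h 53 min; less 45 min break → 9 h 8 min
Fri: 5:27 AM–11:04 AM = 5 h 37 min; less 10 min break → 5 h 27 min
Sat: 8:36 AM–1:47 PM = 5 h 11 min; less 45 min break → 4 h 26 min
Total: 7 h 8 min + 9 h 8 min + 5 h 27 min + 4 h 26 min = 26 h 9 min.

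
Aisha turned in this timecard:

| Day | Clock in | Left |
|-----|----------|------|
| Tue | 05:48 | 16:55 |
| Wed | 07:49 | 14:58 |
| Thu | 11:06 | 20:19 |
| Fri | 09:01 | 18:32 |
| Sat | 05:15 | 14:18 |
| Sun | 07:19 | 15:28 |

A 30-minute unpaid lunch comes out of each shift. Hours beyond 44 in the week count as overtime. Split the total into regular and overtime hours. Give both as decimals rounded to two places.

Regular 44.00 hours, overtime 7.20 hours

Tue: 05:48–16:55 = 11 h 7 min; less 30 min break → 10 h 37 min
Wed: 07:49–14:58 = 7 h 9 min; less 30 min break → 6 h 39 min
Thu: 11:06–20:19 = 9 h 13 min; less 30 min break → 8 h 43 min
Fri: 09:01–18:32 = 9 h 31 min; less 30 min break → 9 h 1 min
Sat: 05:15–14:18 = 9 h 3 min; less 30 min break → 8 h 33 min
Sun: 07:19–15:28 = 8 h 9 min; less 30 min break → 7 h 39 min
Total worked: 51 h 12 min = 51.20 h.
Threshold 44 h → overtime 7 h 12 min, regular 44 h 0 min.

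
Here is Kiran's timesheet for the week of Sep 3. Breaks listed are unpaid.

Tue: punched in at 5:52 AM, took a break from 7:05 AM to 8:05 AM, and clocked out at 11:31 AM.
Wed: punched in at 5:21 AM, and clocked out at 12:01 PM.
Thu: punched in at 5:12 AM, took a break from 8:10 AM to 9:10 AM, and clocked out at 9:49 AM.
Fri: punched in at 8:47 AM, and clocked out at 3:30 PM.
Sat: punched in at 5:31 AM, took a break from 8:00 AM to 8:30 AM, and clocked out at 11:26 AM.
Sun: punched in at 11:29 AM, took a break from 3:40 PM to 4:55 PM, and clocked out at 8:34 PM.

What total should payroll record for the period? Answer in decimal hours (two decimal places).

34.90 hours

Tue: 5:52 AM–11:31 AM = 5 h 39 min; less 60 min break → 4 h 39 min
Wed: 5:21 AM–12:01 PM = 6 h 40 min
Thu: 5:12 AM–9:49 AM = 4 h 37 min; less 60 min break → 3 h 37 min
Fri: 8:47 AM–3:30 PM = 6 h 43 min
Sat: 5:31 AM–11:26 AM = 5 h 55 min; less 30 min break → 5 h 25 min
Sun: 11:29 AM–8:34 PM = 9 h 5 min; less 75 min break → 7 h 50 min
Total: 4 h 39 min + 6 h 40 min + 3 h 37 min + 6 h 43 min + 5 h 25 min + 7 h 50 min = 34 h 54 min.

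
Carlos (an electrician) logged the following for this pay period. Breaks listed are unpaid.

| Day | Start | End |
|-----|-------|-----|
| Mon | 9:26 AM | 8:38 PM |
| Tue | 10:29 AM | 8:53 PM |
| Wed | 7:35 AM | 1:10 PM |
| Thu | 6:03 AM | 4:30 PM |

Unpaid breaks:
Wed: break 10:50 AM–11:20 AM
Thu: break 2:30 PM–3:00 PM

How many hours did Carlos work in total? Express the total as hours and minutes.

Mon: 9:26 AM–8:38 PM = 11 h 12 min
Tue: 10:29 AM–8:53 PM = 10 h 24 min
Wed: 7:35 AM–1:10 PM = 5 h 35 min; less 30 min break → 5 h 5 min
Thu: 6:03 AM–4:30 PM = 10 h 27 min; less 30 min break → 9 h 57 min
Total: 11 h 12 min + 10 h 24 min + 5 h 5 min + 9 h 57 min = 36 h 38 min.

36 h 38 min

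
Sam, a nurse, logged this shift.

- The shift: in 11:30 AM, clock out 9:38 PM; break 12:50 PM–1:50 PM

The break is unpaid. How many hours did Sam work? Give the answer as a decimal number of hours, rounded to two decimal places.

The shift: 11:30 AM–9:38 PM = 10 h 8 min; less 60 min break → 9 h 8 min

9.13 hours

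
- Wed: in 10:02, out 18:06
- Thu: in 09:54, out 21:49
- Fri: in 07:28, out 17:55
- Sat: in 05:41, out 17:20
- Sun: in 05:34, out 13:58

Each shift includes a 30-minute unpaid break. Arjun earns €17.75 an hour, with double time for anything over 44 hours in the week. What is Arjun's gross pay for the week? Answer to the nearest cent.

Wed: 10:02–18:06 = 8 h 4 min; less 30 min break → 7 h 34 min
Thu: 09:54–21:49 = 11 h 55 min; less 30 min break → 11 h 25 min
Fri: 07:28–17:55 = 10 h 27 min; less 30 min break → 9 h 57 min
Sat: 05:41–17:20 = 11 h 39 min; less 30 min break → 11 h 9 min
Sun: 05:34–13:58 = 8 h 24 min; less 30 min break → 7 h 54 min
Total worked: 47 h 59 min = 2879 min.
Regular 44 h 0 min = 2640 min at €17.75/h; overtime 3 h 59 min = 239 min at €35.50/h.
Pay = (2640 × €17.75 + 239 × €35.50) ÷ 60 = €922.41.

€922.41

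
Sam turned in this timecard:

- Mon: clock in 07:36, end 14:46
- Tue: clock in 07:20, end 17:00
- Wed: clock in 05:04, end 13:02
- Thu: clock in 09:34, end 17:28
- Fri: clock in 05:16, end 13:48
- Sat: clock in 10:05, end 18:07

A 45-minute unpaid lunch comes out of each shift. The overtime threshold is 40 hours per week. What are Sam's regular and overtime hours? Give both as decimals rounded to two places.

Regular 40.00 hours, overtime 4.77 hours

Mon: 07:36–14:46 = 7 h 10 min; less 45 min break → 6 h 25 min
Tue: 07:20–17:00 = 9 h 40 min; less 45 min break → 8 h 55 min
Wed: 05:04–13:02 = 7 h 58 min; less 45 min break → 7 h 13 min
Thu: 09:34–17:28 = 7 h 54 min; less 45 min break → 7 h 9 min
Fri: 05:16–13:48 = 8 h 32 min; less 45 min break → 7 h 47 min
Sat: 10:05–18:07 = 8 h 2 min; less 45 min break → 7 h 17 min
Total worked: 44 h 46 min = 44.77 h.
Threshold 40 h → overtime 4 h 46 min, regular 40 h 0 min.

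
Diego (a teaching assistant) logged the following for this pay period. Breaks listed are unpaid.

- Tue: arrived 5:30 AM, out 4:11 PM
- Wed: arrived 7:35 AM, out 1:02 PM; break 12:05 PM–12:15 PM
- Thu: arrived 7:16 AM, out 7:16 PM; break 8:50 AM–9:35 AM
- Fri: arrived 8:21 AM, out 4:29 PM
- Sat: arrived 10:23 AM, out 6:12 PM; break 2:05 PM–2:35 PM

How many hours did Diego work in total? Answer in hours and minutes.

Tue: 5:30 AM–4:11 PM = 10 h 41 min
Wed: 7:35 AM–1:02 PM = 5 h 27 min; less 10 min break → 5 h 17 min
Thu: 7:16 AM–7:16 PM = 12 h 0 min; less 45 min break → 11 h 15 min
Fri: 8:21 AM–4:29 PM = 8 h 8 min
Sat: 10:23 AM–6:12 PM = 7 h 49 min; less 30 min break → 7 h 19 min
Total: 10 h 41 min + 5 h 17 min + 11 h 15 min + 8 h 8 min + 7 h 19 min = 42 h 40 min.

42 h 40 min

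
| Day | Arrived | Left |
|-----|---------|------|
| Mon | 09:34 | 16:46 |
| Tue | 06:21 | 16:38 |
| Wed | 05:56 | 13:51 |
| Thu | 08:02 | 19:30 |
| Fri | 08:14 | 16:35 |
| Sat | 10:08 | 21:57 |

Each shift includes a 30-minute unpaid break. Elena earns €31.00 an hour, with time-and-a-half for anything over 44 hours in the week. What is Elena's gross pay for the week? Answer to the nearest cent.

€1830.55

Mon: 09:34–16:46 = 7 h 12 min; less 30 min break → 6 h 42 min
Tue: 06:21–16:38 = 10 h 17 min; less 30 min break → 9 h 47 min
Wed: 05:56–13:51 = 7 h 55 min; less 30 min break → 7 h 25 min
Thu: 08:02–19:30 = 11 h 28 min; less 30 min break → 10 h 58 min
Fri: 08:14–16:35 = 8 h 21 min; less 30 min break → 7 h 51 min
Sat: 10:08–21:57 = 11 h 49 min; less 30 min break → 11 h 19 min
Total worked: 54 h 2 min = 3242 min.
Regular 44 h 0 min = 2640 min at €31.00/h; overtime 10 h 2 min = 602 min at €46.50/h.
Pay = (2640 × €31.00 + 602 × €46.50) ÷ 60 = €1830.55.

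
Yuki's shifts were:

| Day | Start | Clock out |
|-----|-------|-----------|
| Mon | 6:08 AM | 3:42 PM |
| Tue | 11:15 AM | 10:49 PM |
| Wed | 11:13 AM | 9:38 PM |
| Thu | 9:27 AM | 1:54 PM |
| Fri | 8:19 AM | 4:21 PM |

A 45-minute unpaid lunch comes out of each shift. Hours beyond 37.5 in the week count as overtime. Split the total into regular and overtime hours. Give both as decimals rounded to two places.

Regular 37.50 hours, overtime 2.78 hours

Mon: 6:08 AM–3:42 PM = 9 h 34 min; less 45 min break → 8 h 49 min
Tue: 11:15 AM–10:49 PM = 11 h 34 min; less 45 min break → 10 h 49 min
Wed: 11:13 AM–9:38 PM = 10 h 25 min; less 45 min break → 9 h 40 min
Thu: 9:27 AM–1:54 PM = 4 h 27 min; less 45 min break → 3 h 42 min
Fri: 8:19 AM–4:21 PM = 8 h 2 min; less 45 min break → 7 h 17 min
Total worked: 40 h 17 min = 40.28 h.
Threshold 37.5 h → overtime 2 h 47 min, regular 37 h 30 min.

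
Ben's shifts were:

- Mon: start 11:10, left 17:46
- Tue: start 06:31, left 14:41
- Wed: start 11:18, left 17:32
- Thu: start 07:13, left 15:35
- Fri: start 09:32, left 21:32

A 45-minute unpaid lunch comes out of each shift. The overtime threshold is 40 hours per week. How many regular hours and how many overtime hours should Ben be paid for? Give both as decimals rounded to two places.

Mon: 11:10–17:46 = 6 h 36 min; less 45 min break → 5 h 51 min
Tue: 06:31–14:41 = 8 h 10 min; less 45 min break → 7 h 25 min
Wed: 11:18–17:32 = 6 h 14 min; less 45 min break → 5 h 29 min
Thu: 07:13–15:35 = 8 h 22 min; less 45 min break → 7 h 37 min
Fri: 09:32–21:32 = 12 h 0 min; less 45 min break → 11 h 15 min
Total worked: 37 h 37 min = 37.62 h.
Threshold 40 h → overtime 0 h 0 min, regular 37 h 37 min.

Regular 37.62 hours, overtime 0.00 hours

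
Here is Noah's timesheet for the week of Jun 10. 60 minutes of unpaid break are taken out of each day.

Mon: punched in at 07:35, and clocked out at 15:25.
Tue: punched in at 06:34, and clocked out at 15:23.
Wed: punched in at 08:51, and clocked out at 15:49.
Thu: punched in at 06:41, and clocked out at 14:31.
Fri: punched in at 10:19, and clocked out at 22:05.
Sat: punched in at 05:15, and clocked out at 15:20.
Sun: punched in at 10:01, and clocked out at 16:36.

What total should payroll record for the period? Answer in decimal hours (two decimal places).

Mon: 07:35–15:25 = 7 h 50 min; less 60 min break → 6 h 50 min
Tue: 06:34–15:23 = 8 h 49 min; less 60 min break → 7 h 49 min
Wed: 08:51–15:49 = 6 h 58 min; less 60 min break → 5 h 58 min
Thu: 06:41–14:31 = 7 h 50 min; less 60 min break → 6 h 50 min
Fri: 10:19–22:05 = 11 h 46 min; less 60 min break → 10 h 46 min
Sat: 05:15–15:20 = 10 h 5 min; less 60 min break → 9 h 5 min
Sun: 10:01–16:36 = 6 h 35 min; less 60 min break → 5 h 35 min
Total: 6 h 50 min + 7 h 49 min + 5 h 58 min + 6 h 50 min + 10 h 46 min + 9 h 5 min + 5 h 35 min = 52 h 53 min.

52.88 hours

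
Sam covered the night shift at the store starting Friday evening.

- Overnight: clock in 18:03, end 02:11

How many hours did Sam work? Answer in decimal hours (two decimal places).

Overnight: 18:03 → midnight = 5 h 57 min; midnight → 02:11 = 2 h 11 min; span 8 h 8 min

8.13 hours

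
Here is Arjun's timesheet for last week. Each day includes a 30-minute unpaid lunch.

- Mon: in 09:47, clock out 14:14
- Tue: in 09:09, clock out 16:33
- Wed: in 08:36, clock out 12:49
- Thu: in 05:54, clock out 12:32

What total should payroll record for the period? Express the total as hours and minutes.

20 h 42 min

Mon: 09:47–14:14 = 4 h 27 min; less 30 min break → 3 h 57 min
Tue: 09:09–16:33 = 7 h 24 min; less 30 min break → 6 h 54 min
Wed: 08:36–12:49 = 4 h 13 min; less 30 min break → 3 h 43 min
Thu: 05:54–12:32 = 6 h 38 min; less 30 min break → 6 h 8 min
Total: 3 h 57 min + 6 h 54 min + 3 h 43 min + 6 h 8 min = 20 h 42 min.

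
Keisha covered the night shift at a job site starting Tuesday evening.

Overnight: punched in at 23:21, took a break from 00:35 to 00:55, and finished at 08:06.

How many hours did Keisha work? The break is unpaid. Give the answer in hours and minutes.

8 h 25 min

Overnight: 23:21 → midnight = 0 h 39 min; midnight → 08:06 = 8 h 6 min; span 8 h 45 min; less 20 min break → 8 h 25 min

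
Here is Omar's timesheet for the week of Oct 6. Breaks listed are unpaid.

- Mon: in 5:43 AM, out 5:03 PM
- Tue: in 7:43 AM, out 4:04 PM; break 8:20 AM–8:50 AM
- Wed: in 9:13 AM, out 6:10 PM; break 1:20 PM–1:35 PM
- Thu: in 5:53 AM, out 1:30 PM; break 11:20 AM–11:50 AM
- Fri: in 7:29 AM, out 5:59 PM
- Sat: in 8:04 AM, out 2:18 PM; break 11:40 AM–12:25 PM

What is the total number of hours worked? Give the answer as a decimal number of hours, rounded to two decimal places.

50.98 hours

Mon: 5:43 AM–5:03 PM = 11 h 20 min
Tue: 7:43 AM–4:04 PM = 8 h 21 min; less 30 min break → 7 h 51 min
Wed: 9:13 AM–6:10 PM = 8 h 57 min; less 15 min break → 8 h 42 min
Thu: 5:53 AM–1:30 PM = 7 h 37 min; less 30 min break → 7 h 7 min
Fri: 7:29 AM–5:59 PM = 10 h 30 min
Sat: 8:04 AM–2:18 PM = 6 h 14 min; less 45 min break → 5 h 29 min
Total: 11 h 20 min + 7 h 51 min + 8 h 42 min + 7 h 7 min + 10 h 30 min + 5 h 29 min = 50 h 59 min.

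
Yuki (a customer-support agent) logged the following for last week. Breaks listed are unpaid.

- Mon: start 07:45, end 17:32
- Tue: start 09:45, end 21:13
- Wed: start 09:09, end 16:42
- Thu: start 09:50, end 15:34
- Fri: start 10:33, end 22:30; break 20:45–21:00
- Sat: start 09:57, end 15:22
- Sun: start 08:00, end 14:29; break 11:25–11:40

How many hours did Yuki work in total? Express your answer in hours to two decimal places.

57.88 hours

Mon: 07:45–17:32 = 9 h 47 min
Tue: 09:45–21:13 = 11 h 28 min
Wed: 09:09–16:42 = 7 h 33 min
Thu: 09:50–15:34 = 5 h 44 min
Fri: 10:33–22:30 = 11 h 57 min; less 15 min break → 11 h 42 min
Sat: 09:57–15:22 = 5 h 25 min
Sun: 08:00–14:29 = 6 h 29 min; less 15 min break → 6 h 14 min
Total: 9 h 47 min + 11 h 28 min + 7 h 33 min + 5 h 44 min + 11 h 42 min + 5 h 25 min + 6 h 14 min = 57 h 53 min.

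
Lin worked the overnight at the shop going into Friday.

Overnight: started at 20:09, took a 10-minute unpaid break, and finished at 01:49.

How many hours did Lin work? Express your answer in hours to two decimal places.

5.50 hours

Overnight: 20:09 → midnight = 3 h 51 min; midnight → 01:49 = 1 h 49 min; span 5 h 40 min; less 10 min break → 5 h 30 min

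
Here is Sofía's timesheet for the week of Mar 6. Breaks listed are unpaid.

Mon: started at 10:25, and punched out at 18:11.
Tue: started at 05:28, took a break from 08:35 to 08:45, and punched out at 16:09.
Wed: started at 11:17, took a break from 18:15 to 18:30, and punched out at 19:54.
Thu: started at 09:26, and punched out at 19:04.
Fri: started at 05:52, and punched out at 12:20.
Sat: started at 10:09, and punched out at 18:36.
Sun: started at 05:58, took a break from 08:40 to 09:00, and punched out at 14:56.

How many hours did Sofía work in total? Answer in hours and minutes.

Mon: 10:25–18:11 = 7 h 46 min
Tue: 05:28–16:09 = 10 h 41 min; less 10 min break → 10 h 31 min
Wed: 11:17–19:54 = 8 h 37 min; less 15 min break → 8 h 22 min
Thu: 09:26–19:04 = 9 h 38 min
Fri: 05:52–12:20 = 6 h 28 min
Sat: 10:09–18:36 = 8 h 27 min
Sun: 05:58–14:56 = 8 h 58 min; less 20 min break → 8 h 38 min
Total: 7 h 46 min + 10 h 31 min + 8 h 22 min + 9 h 38 min + 6 h 28 min + 8 h 27 min + 8 h 38 min = 59 h 50 min.

59 h 50 min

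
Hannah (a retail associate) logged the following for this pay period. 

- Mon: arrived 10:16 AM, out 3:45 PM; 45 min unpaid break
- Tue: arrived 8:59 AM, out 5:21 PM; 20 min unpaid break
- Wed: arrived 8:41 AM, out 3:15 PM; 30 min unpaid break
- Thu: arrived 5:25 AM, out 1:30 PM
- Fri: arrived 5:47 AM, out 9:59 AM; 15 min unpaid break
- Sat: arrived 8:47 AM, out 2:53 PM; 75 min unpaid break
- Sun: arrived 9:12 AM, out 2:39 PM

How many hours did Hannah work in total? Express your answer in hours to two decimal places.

Mon: 10:16 AM–3:45 PM = 5 h 29 min; less 45 min break → 4 h 44 min
Tue: 8:59 AM–5:21 PM = 8 h 22 min; less 20 min break → 8 h 2 min
Wed: 8:41 AM–3:15 PM = 6 h 34 min; less 30 min break → 6 h 4 min
Thu: 5:25 AM–1:30 PM = 8 h 5 min
Fri: 5:47 AM–9:59 AM = 4 h 12 min; less 15 min break → 3 h 57 min
Sat: 8:47 AM–2:53 PM = 6 h 6 min; less 75 min break → 4 h 51 min
Sun: 9:12 AM–2:39 PM = 5 h 27 min
Total: 4 h 44 min + 8 h 2 min + 6 h 4 min + 8 h 5 min + 3 h 57 min + 4 h 51 min + 5 h 27 min = 41 h 10 min.

41.17 hours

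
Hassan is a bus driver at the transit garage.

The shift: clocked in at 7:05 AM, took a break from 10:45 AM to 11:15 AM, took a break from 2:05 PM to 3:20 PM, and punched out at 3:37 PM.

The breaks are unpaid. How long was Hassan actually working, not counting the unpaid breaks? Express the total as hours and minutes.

The shift: 7:05 AM–3:37 PM = 8 h 32 min; less 105 min break → 6 h 47 min

6 h 47 min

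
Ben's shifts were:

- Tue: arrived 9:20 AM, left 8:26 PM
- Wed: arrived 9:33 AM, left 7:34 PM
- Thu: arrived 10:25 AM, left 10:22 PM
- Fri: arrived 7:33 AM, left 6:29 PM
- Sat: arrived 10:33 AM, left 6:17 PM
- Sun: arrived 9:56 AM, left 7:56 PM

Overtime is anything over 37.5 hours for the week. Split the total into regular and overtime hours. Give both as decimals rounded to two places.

Regular 37.50 hours, overtime 24.23 hours

Tue: 9:20 AM–8:26 PM = 11 h 6 min
Wed: 9:33 AM–7:34 PM = 10 h 1 min
Thu: 10:25 AM–10:22 PM = 11 h 57 min
Fri: 7:33 AM–6:29 PM = 10 h 56 min
Sat: 10:33 AM–6:17 PM = 7 h 44 min
Sun: 9:56 AM–7:56 PM = 10 h 0 min
Total worked: 61 h 44 min = 61.73 h.
Threshold 37.5 h → overtime 24 h 14 min, regular 37 h 30 min.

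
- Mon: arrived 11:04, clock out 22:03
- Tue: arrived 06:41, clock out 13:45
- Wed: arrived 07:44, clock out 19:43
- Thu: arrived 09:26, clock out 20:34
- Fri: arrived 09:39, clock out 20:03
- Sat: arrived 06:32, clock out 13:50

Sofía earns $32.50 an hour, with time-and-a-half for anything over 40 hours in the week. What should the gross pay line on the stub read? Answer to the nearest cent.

$2219.75

Mon: 11:04–22:03 = 10 h 59 min
Tue: 06:41–13:45 = 7 h 4 min
Wed: 07:44–19:43 = 11 h 59 min
Thu: 09:26–20:34 = 11 h 8 min
Fri: 09:39–20:03 = 10 h 24 min
Sat: 06:32–13:50 = 7 h 18 min
Total worked: 58 h 52 min = 3532 min.
Regular 40 h 0 min = 2400 min at $32.50/h; overtime 18 h 52 min = 1132 min at $48.75/h.
Pay = (2400 × $32.50 + 1132 × $48.75) ÷ 60 = $2219.75.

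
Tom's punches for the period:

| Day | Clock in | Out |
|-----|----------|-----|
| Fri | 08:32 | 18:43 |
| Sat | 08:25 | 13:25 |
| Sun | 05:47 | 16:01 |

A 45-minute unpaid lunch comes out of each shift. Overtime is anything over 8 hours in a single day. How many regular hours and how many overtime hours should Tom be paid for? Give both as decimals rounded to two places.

Regular 20.25 hours, overtime 2.92 hours

Fri: 08:32–18:43 = 10 h 11 min; less 45 min break → 9 h 26 min
Sat: 08:25–13:25 = 5 h 0 min; less 45 min break → 4 h 15 min
Sun: 05:47–16:01 = 10 h 14 min; less 45 min break → 9 h 29 min
Fri reg 8 h 0 min / OT 1 h 26 min; Sat reg 4 h 15 min / OT 0 h 0 min; Sun reg 8 h 0 min / OT 1 h 29 min.
Totals: regular 20 h 15 min, overtime 2 h 55 min.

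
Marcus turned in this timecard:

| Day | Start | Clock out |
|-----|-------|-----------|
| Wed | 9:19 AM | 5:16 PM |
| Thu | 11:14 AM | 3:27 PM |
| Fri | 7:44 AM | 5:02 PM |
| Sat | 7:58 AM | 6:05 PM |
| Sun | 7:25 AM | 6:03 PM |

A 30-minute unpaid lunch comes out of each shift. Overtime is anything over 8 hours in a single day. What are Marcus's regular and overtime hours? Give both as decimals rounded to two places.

Regular 35.17 hours, overtime 4.55 hours

Wed: 9:19 AM–5:16 PM = 7 h 57 min; less 30 min break → 7 h 27 min
Thu: 11:14 AM–3:27 PM = 4 h 13 min; less 30 min break → 3 h 43 min
Fri: 7:44 AM–5:02 PM = 9 h 18 min; less 30 min break → 8 h 48 min
Sat: 7:58 AM–6:05 PM = 10 h 7 min; less 30 min break → 9 h 37 min
Sun: 7:25 AM–6:03 PM = 10 h 38 min; less 30 min break → 10 h 8 min
Wed reg 7 h 27 min / OT 0 h 0 min; Thu reg 3 h 43 min / OT 0 h 0 min; Fri reg 8 h 0 min / OT 0 h 48 min; Sat reg 8 h 0 min / OT 1 h 37 min; Sun reg 8 h 0 min / OT 2 h 8 min.
Totals: regular 35 h 10 min, overtime 4 h 33 min.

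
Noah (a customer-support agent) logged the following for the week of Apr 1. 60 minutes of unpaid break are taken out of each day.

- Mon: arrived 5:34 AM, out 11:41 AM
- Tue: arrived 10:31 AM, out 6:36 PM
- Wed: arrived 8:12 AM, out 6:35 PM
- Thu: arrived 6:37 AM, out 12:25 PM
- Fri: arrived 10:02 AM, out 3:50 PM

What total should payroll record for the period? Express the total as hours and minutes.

Mon: 5:34 AM–11:41 AM = 6 h 7 min; less 60 min break → 5 h 7 min
Tue: 10:31 AM–6:36 PM = 8 h 5 min; less 60 min break → 7 h 5 min
Wed: 8:12 AM–6:35 PM = 10 h 23 min; less 60 min break → 9 h 23 min
Thu: 6:37 AM–12:25 PM = 5 h 48 min; less 60 min break → 4 h 48 min
Fri: 10:02 AM–3:50 PM = 5 h 48 min; less 60 min break → 4 h 48 min
Total: 5 h 7 min + 7 h 5 min + 9 h 23 min + 4 h 48 min + 4 h 48 min = 31 h 11 min.

31 h 11 min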